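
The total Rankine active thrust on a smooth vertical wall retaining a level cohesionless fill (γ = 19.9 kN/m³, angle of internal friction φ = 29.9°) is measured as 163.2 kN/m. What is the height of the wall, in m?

7.00 m

K_a = 0.3347. P_a = ½ K_a γ H² ⇒ H = √(2P_a/(K_a γ)).
H = √(2×163.2/(0.3347×19.9)) = 7.001 m.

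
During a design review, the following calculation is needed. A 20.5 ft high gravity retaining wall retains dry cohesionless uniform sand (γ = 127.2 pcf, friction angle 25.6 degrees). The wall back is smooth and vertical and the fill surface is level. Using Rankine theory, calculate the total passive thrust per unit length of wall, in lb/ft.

67400 lb/ft

K_p = tan²(45° + φ/2) = 2.522.
P_p = ½ K_p γ H² = 0.5 × 2.522 × 127.2 × 20.5² = 67400 lb/ft.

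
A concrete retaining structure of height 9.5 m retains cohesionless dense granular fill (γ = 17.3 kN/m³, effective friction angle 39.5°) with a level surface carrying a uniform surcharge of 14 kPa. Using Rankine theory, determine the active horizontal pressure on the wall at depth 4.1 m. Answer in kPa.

K_a = (1 − sin φ)/(1 + sin φ) = 0.2224.
σ_v = γz + q = 17.3 × 4.1 + 14 = 84.93 kPa.
σ_h = K_a σ_v = 0.2224 × 84.93 = 18.89 kPa.

18.9 kPa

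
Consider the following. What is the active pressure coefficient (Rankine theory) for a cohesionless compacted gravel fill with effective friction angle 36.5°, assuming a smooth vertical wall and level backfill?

0.254

K_a = tan²(45° − φ/2) = tan²(26.75°) = 0.2541.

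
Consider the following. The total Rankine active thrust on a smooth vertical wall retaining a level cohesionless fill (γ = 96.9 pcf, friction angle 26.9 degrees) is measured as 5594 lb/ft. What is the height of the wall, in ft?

17.5 ft

K_a = 0.3770. P_a = ½ K_a γ H² ⇒ H = √(2P_a/(K_a γ)).
H = √(2×5594/(0.3770×96.9)) = 17.50 ft.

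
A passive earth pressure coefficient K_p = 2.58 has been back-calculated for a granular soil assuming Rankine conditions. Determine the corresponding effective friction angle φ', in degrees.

K_p = (1+sin φ)/(1−sin φ) ⇒ sin φ = (K_p − 1)/(K_p + 1) = 0.4413.
φ = arcsin(0.4413) = 26.19°.

26.2°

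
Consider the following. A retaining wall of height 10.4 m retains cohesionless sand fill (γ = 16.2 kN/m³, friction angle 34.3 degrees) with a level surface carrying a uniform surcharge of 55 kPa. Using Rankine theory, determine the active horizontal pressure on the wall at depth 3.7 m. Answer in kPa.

K_a = (1 − sin φ)/(1 + sin φ) = 0.2792.
σ_v = γz + q = 16.2 × 3.7 + 55 = 114.9 kPa.
σ_h = K_a σ_v = 0.2792 × 114.9 = 32.09 kPa.

32.1 kPa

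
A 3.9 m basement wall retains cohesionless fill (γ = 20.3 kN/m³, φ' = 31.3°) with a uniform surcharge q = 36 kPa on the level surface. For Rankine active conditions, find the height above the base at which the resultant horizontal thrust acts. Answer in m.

K_a = 0.3162.
Triangular part P₁ = ½K_aγH² = 48.82 at H/3 = 1.300 m; rectangular part P₂ = K_a q H = 44.40 at H/2 = 1.950 m.
ȳ = (P₁·1.300 + P₂·1.950)/(P₁+P₂) = 1.610 m.

1.61 m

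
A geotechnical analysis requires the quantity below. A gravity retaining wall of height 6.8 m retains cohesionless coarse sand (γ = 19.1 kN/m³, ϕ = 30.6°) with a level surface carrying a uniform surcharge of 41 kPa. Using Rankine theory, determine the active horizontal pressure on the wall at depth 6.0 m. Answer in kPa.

50.6 kPa

K_a = (1 − sin φ)/(1 + sin φ) = 0.3253.
σ_v = γz + q = 19.1 × 6.0 + 41 = 155.6 kPa.
σ_h = K_a σ_v = 0.3253 × 155.6 = 50.62 kPa.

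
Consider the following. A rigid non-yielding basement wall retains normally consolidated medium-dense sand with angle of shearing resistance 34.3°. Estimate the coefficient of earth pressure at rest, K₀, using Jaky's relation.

0.436

K₀ = 1 − sin φ' = 1 − sin 34.3° = 0.4365.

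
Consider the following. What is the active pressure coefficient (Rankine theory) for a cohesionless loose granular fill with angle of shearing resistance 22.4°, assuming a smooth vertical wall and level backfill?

0.448

K_a = tan²(45° − φ/2) = tan²(33.80°) = 0.4482.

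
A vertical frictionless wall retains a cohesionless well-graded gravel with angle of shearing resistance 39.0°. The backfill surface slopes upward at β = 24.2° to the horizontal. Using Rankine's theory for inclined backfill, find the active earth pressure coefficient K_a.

0.285

K_a = cos β · (cos β − √(cos²β − cos²φ)) / (cos β + √(cos²β − cos²φ)).
cos β = 0.9121, cos φ = 0.7771, √(cos²β − cos²φ) = 0.4775.
K_a = 0.9121 × (0.9121 − 0.4775)/(0.9121 + 0.4775) = 0.2853.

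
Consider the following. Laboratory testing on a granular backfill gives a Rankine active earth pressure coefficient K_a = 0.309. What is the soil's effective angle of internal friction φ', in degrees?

31.9°

K_a = tan²(45° − φ/2) ⇒ 45° − φ/2 = arctan(√0.309) = 29.07°.
φ = 2(45° − 29.07°) = 31.86°.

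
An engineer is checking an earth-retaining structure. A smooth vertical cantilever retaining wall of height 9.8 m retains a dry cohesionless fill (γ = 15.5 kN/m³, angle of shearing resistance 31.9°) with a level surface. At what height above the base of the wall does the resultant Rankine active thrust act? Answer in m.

3.27 m

K_a = 0.3085.
The pressure distribution is triangular, so the resultant acts at H/3 above the base = 9.8/3 = 3.267 m.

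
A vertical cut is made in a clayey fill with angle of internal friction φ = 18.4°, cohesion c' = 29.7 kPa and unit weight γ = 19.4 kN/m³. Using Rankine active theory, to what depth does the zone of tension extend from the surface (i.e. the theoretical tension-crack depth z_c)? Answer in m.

K_a = tan²(45° − 18.4°/2) = 0.5202; √K_a = 0.7212.
The active pressure is zero where K_a γ z = 2c√K_a, so z_c = 2c/(γ√K_a) = 2×29.7/(19.4×0.7212) = 4.245 m.

4.25 m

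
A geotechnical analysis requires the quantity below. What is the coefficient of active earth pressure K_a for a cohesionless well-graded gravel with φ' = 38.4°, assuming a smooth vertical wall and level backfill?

K_a = (1 − sin φ)/(1 + sin φ) = (1 − sin 38.4°)/(1 + sin 38.4°) = 0.2337.

0.234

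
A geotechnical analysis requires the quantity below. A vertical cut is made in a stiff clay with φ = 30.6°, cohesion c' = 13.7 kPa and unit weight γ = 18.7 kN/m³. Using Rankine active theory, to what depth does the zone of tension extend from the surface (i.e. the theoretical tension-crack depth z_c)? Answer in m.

2.57 m

K_a = tan²(45° − 30.6°/2) = 0.3253; √K_a = 0.5704.
The active pressure is zero where K_a γ z = 2c√K_a, so z_c = 2c/(γ√K_a) = 2×13.7/(18.7×0.5704) = 2.569 m.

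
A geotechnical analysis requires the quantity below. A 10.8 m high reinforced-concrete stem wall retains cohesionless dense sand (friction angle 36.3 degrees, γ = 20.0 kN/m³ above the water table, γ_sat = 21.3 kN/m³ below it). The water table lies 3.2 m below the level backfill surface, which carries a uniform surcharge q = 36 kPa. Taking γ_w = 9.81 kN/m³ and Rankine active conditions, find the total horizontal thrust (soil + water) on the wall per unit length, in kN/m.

619 kN/m

K_a = tan²(45° − φ/2) = 0.2563.
γ' = 21.3 − 9.81 = 11.49 kN/m³. h₂ = H − d_w = 7.6 m.
σ'_h: at surface K_a·q = 9.226; at WT K_a(q+γd_w) = 25.63; at base K_a(q+γd_w+γ'h₂) = 48.01 kPa.
P₁ = ½(9.226+25.63)×3.2 = 55.76; P₂ = ½(25.63+48.01)×7.6 = 279.8; P_w = ½γ_w h₂² = 283.3.
Total = 55.76+279.8+283.3 = 618.9 kN/m.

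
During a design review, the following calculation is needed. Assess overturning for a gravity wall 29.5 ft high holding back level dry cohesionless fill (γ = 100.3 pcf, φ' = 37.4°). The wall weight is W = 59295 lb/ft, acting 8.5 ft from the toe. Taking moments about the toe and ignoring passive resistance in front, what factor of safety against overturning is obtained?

K_a = tan²(45° − 37.4°/2) = 0.2443.
P_a = ½K_aγH² = 0.5×0.2443×100.3×29.5² = 10660 lb/ft, acting at H/3 = 9.833 ft above the base.
Overturning moment M_o = P_a × H/3 = 10660 × 9.833 = 104800.
Resisting moment M_r = W × 8.5 = 59295 × 8.5 = 504000.
FS_overturning = M_r/M_o = 504000/104800 = 4.808.

4.81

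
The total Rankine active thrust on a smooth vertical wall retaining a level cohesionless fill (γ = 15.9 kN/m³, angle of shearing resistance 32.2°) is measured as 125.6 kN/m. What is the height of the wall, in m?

K_a = 0.3047. P_a = ½ K_a γ H² ⇒ H = √(2P_a/(K_a γ)).
H = √(2×125.6/(0.3047×15.9)) = 7.200 m.

7.20 m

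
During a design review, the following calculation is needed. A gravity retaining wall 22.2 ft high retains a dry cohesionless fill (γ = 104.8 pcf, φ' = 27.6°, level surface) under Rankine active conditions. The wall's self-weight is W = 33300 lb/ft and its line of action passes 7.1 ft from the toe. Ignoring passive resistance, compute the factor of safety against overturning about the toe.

3.37

K_a = tan²(45° − 27.6°/2) = 0.3668.
P_a = ½K_aγH² = 0.5×0.3668×104.8×22.2² = 9472 lb/ft, acting at H/3 = 7.400 ft above the base.
Overturning moment M_o = P_a × H/3 = 9472 × 7.400 = 70090.
Resisting moment M_r = W × 7.1 = 33300 × 7.1 = 236400.
FS_overturning = M_r/M_o = 236400/70090 = 3.373.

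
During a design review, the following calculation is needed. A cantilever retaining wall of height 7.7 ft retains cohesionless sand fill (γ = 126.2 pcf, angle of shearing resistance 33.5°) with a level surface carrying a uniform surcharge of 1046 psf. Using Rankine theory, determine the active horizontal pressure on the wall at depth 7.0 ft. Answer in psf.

557 psf

K_a = (1 − sin φ)/(1 + sin φ) = 0.2887.
σ_v = γz + q = 126.2 × 7.0 + 1046 = 1929 psf.
σ_h = K_a σ_v = 0.2887 × 1929 = 557.0 psf.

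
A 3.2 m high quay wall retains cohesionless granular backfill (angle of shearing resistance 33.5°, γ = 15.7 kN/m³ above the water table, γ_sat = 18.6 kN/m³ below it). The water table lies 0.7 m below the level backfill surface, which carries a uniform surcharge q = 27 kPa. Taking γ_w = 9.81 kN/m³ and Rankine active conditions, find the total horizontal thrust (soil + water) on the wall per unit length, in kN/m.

K_a = tan²(45° − φ/2) = 0.2887.
γ' = 18.6 − 9.81 = 8.790 kN/m³. h₂ = H − d_w = 2.5 m.
σ'_h: at surface K_a·q = 7.795; at WT K_a(q+γd_w) = 10.97; at base K_a(q+γd_w+γ'h₂) = 17.31 kPa.
P₁ = ½(7.795+10.97)×0.7 = 6.567; P₂ = ½(10.97+17.31)×2.5 = 35.35; P_w = ½γ_w h₂² = 30.66.
Total = 6.567+35.35+30.66 = 72.57 kN/m.

72.6 kN/m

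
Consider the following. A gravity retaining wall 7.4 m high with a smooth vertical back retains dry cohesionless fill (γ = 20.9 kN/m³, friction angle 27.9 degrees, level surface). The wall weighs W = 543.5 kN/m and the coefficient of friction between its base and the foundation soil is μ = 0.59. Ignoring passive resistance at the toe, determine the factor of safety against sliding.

1.55

K_a = tan²(45° − 27.9°/2) = 0.3625.
P_a = ½K_aγH² = 0.5×0.3625×20.9×7.4² = 207.4 kN/m, acting at H/3 = 2.467 m above the base.
FS_sliding = μW / P_a = 0.59×543.5 / 207.4 = 1.546.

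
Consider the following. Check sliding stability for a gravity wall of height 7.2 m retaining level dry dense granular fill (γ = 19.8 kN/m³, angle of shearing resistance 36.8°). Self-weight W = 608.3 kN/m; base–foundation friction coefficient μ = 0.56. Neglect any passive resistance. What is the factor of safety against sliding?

2.65

K_a = tan²(45° − 36.8°/2) = 0.2508.
P_a = ½K_aγH² = 0.5×0.2508×19.8×7.2² = 128.7 kN/m, acting at H/3 = 2.400 m above the base.
FS_sliding = μW / P_a = 0.56×608.3 / 128.7 = 2.647.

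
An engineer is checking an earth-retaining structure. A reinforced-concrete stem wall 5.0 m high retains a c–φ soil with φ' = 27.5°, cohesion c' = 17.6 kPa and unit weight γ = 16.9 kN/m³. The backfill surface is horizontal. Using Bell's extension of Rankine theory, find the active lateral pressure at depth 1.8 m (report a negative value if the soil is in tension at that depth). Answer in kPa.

-10.2 kPa

K_a = (1 − sin φ)/(1 + sin φ) = 0.3682.
σ_a = K_a γ z − 2c√K_a = 0.3682×16.9×1.8 − 2×17.6×0.6068 = -10.16 kPa.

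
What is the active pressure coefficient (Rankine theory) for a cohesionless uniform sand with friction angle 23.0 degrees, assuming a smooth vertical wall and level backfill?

0.438

K_a = (1 − sin φ)/(1 + sin φ) = (1 − sin 23.0°)/(1 + sin 23.0°) = 0.4381.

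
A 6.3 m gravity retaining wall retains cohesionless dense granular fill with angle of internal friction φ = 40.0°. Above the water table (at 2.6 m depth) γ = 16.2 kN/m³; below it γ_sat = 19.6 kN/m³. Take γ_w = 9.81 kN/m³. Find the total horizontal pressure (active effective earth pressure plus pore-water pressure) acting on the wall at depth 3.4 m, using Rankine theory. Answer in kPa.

18.7 kPa

K_a = (1 − sin φ)/(1 + sin φ) = 0.2174.
γ' = 19.6 − 9.81 = 9.790 kN/m³.
Effective vertical stress at 3.4 m: σ'_v = 16.2×2.6 + 9.790×0.800 = 49.95 kPa.
σ'_h = K_a σ'_v = 0.2174 × 49.95 = 10.86 kPa; u = γ_w × 0.800 = 7.848 kPa.
Total σ_h = 10.86 + 7.848 = 18.71 kPa.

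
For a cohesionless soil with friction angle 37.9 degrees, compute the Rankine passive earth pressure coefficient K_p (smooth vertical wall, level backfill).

4.19

K_p = (1 + sin φ)/(1 − sin φ) = tan²(45° + 37.9°/2) = 4.185.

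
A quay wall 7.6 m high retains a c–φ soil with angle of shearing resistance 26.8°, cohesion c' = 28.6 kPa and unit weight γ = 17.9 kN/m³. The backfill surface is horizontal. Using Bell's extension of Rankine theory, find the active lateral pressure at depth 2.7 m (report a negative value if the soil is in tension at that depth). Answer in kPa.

K_a = (1 − sin φ)/(1 + sin φ) = 0.3785.
σ_a = K_a γ z − 2c√K_a = 0.3785×17.9×2.7 − 2×28.6×0.6152 = -16.90 kPa.

-16.9 kPa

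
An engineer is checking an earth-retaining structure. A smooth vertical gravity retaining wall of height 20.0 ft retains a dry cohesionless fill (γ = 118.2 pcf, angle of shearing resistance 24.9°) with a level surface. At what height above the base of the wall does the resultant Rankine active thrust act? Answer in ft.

6.67 ft

K_a = 0.4074.
The pressure distribution is triangular, so the resultant acts at H/3 above the base = 20.0/3 = 6.667 ft.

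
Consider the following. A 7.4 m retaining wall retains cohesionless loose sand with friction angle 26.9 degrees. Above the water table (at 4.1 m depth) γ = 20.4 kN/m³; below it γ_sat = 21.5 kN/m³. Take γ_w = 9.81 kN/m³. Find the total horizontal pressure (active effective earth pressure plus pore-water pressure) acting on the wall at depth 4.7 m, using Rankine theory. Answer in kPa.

40.1 kPa

K_a = (1 − sin φ)/(1 + sin φ) = 0.3770.
γ' = 21.5 − 9.81 = 11.69 kN/m³.
Effective vertical stress at 4.7 m: σ'_v = 20.4×4.1 + 11.69×0.600 = 90.65 kPa.
σ'_h = K_a σ'_v = 0.3770 × 90.65 = 34.18 kPa; u = γ_w × 0.600 = 5.886 kPa.
Total σ_h = 34.18 + 5.886 = 40.06 kPa.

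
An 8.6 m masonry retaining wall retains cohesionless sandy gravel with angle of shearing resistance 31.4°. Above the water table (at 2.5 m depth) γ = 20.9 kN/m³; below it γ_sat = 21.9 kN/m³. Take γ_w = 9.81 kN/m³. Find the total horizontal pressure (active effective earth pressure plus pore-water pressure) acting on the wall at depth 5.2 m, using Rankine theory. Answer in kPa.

K_a = (1 − sin φ)/(1 + sin φ) = 0.3149.
γ' = 21.9 − 9.81 = 12.09 kN/m³.
Effective vertical stress at 5.2 m: σ'_v = 20.9×2.5 + 12.09×2.70 = 84.89 kPa.
σ'_h = K_a σ'_v = 0.3149 × 84.89 = 26.73 kPa; u = γ_w × 2.70 = 26.49 kPa.
Total σ_h = 26.73 + 26.49 = 53.22 kPa.

53.2 kPa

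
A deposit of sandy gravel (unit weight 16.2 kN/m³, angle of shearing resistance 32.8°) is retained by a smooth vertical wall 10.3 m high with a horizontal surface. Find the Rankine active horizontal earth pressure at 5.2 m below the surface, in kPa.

25.0 kPa

K_a = (1 − sin φ)/(1 + sin φ) = 0.2973.
σ_h = K_a γ z = 0.2973 × 16.2 × 5.2 = 25.04 kPa.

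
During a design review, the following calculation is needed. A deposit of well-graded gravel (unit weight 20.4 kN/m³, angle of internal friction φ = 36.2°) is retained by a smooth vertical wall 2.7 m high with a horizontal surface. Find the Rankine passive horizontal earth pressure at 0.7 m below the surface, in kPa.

K_p = (1 + sin φ)/(1 − sin φ) = 3.885.
σ_h = K_p γ z = 3.885 × 20.4 × 0.7 = 55.48 kPa.

55.5 kPa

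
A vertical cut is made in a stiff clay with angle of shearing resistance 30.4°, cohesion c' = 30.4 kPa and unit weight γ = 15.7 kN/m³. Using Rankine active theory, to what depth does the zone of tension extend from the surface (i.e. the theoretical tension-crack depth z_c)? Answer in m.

K_a = tan²(45° − 30.4°/2) = 0.3280; √K_a = 0.5727.
The active pressure is zero where K_a γ z = 2c√K_a, so z_c = 2c/(γ√K_a) = 2×30.4/(15.7×0.5727) = 6.762 m.

6.76 m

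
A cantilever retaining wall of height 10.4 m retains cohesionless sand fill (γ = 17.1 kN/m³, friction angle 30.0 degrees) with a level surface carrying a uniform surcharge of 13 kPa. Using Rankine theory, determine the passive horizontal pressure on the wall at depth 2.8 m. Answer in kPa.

183 kPa

K_p = (1 + sin φ)/(1 − sin φ) = 3.000.
σ_v = γz + q = 17.1 × 2.8 + 13 = 60.88 kPa.
σ_h = K_p σ_v = 3.000 × 60.88 = 182.6 kPa.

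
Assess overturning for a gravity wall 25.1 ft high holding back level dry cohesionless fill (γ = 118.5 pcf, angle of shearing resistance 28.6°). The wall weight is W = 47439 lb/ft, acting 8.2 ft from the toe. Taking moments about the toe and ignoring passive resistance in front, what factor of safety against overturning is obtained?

3.53

K_a = tan²(45° − 28.6°/2) = 0.3525.
P_a = ½K_aγH² = 0.5×0.3525×118.5×25.1² = 13160 lb/ft, acting at H/3 = 8.367 ft above the base.
Overturning moment M_o = P_a × H/3 = 13160 × 8.367 = 110100.
Resisting moment M_r = W × 8.2 = 47439 × 8.2 = 389000.
FS_overturning = M_r/M_o = 389000/110100 = 3.533.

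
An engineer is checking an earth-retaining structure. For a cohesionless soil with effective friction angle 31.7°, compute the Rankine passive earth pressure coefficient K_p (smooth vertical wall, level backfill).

K_p = (1 + sin φ)/(1 − sin φ) = tan²(45° + 31.7°/2) = 3.215.

3.21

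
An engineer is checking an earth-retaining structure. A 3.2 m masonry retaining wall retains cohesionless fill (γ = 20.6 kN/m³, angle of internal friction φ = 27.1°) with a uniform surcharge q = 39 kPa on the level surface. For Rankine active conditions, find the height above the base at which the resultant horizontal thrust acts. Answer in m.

K_a = 0.3741.
Triangular part P₁ = ½K_aγH² = 39.45 at H/3 = 1.067 m; rectangular part P₂ = K_a q H = 46.68 at H/2 = 1.600 m.
ȳ = (P₁·1.067 + P₂·1.600)/(P₁+P₂) = 1.356 m.

1.36 m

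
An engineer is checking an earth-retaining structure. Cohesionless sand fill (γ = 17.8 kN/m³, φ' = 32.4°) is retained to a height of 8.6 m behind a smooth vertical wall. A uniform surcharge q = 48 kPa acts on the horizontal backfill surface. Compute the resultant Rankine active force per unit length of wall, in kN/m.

324 kN/m

K_a = tan²(45° − φ/2) = 0.3022.
Soil triangle: ½ K_a γ H² = 0.5×0.3022×17.8×8.6² = 198.9 kN/m.
Surcharge rectangle: K_a q H = 0.3022×48×8.6 = 124.8 kN/m.
Total = 198.9 + 124.8 = 323.7 kN/m.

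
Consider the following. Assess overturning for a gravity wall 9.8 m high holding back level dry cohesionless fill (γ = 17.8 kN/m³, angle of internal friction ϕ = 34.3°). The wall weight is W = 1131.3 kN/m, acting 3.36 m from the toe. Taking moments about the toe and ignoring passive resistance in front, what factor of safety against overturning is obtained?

K_a = tan²(45° − 34.3°/2) = 0.2792.
P_a = ½K_aγH² = 0.5×0.2792×17.8×9.8² = 238.6 kN/m, acting at H/3 = 3.267 m above the base.
Overturning moment M_o = P_a × H/3 = 238.6 × 3.267 = 779.5.
Resisting moment M_r = W × 3.36 = 1131.3 × 3.36 = 3801.
FS_overturning = M_r/M_o = 3801/779.5 = 4.877.

4.88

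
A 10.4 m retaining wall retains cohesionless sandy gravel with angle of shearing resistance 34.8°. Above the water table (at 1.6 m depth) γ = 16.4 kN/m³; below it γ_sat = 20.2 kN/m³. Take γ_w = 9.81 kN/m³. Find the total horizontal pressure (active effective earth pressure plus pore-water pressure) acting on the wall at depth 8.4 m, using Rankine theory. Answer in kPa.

K_a = (1 − sin φ)/(1 + sin φ) = 0.2733.
γ' = 20.2 − 9.81 = 10.39 kN/m³.
Effective vertical stress at 8.4 m: σ'_v = 16.4×1.6 + 10.39×6.80 = 96.89 kPa.
σ'_h = K_a σ'_v = 0.2733 × 96.89 = 26.48 kPa; u = γ_w × 6.80 = 66.71 kPa.
Total σ_h = 26.48 + 66.71 = 93.19 kPa.

93.2 kPa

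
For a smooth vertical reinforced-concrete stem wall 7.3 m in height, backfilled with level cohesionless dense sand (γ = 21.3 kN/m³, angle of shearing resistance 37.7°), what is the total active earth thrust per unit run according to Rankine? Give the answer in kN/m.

137 kN/m

K_a = tan²(45° − φ/2) = 0.2411.
P_a = ½ K_a γ H² = 0.5 × 0.2411 × 21.3 × 7.3² = 136.8 kN/m.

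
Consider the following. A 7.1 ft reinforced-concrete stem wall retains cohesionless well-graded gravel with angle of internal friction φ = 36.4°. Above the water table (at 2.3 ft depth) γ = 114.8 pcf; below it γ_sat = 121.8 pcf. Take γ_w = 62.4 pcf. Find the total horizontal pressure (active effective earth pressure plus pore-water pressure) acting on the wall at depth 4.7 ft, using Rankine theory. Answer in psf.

K_a = (1 − sin φ)/(1 + sin φ) = 0.2552.
γ' = 121.8 − 62.4 = 59.40 pcf.
Effective vertical stress at 4.7 ft: σ'_v = 114.8×2.3 + 59.40×2.40 = 406.6 psf.
σ'_h = K_a σ'_v = 0.2552 × 406.6 = 103.7 psf; u = γ_w × 2.40 = 149.8 psf.
Total σ_h = 103.7 + 149.8 = 253.5 psf.

254 psf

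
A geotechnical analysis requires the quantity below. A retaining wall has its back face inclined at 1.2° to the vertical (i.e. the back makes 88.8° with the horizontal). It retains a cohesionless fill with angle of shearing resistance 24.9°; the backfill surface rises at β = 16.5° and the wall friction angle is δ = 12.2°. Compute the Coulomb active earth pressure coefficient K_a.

K_a = sin²(α+φ) / [sin²α · sin(α−δ) · (1 + √{sin(φ+δ)sin(φ−β) / (sin(α−δ)sin(α+β))})²].
With α = 88.8°, φ = 24.9°, δ = 12.2°, β = 16.5°: K_a = 0.5052.

0.505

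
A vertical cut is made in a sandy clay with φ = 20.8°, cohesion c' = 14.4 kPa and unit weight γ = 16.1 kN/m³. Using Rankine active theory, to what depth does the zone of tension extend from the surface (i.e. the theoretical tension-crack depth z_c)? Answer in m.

2.59 m

K_a = tan²(45° − 20.8°/2) = 0.4759; √K_a = 0.6899.
The active pressure is zero where K_a γ z = 2c√K_a, so z_c = 2c/(γ√K_a) = 2×14.4/(16.1×0.6899) = 2.593 m.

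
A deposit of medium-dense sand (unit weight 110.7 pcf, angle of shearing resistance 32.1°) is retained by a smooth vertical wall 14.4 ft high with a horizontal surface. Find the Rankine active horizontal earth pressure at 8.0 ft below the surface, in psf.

271 psf

K_a = (1 − sin φ)/(1 + sin φ) = 0.3060.
σ_h = K_a γ z = 0.3060 × 110.7 × 8.0 = 271.0 psf.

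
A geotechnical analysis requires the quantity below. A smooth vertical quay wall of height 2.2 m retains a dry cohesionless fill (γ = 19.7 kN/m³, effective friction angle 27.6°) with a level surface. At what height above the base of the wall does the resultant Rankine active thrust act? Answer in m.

0.733 m

K_a = 0.3668.
The pressure distribution is triangular, so the resultant acts at H/3 above the base = 2.2/3 = 0.7333 m.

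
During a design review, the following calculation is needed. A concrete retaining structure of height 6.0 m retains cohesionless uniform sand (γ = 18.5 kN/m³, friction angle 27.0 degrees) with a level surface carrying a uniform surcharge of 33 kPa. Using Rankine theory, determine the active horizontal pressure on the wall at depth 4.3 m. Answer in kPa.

42.3 kPa

K_a = (1 − sin φ)/(1 + sin φ) = 0.3755.
σ_v = γz + q = 18.5 × 4.3 + 33 = 112.5 kPa.
σ_h = K_a σ_v = 0.3755 × 112.5 = 42.27 kPa.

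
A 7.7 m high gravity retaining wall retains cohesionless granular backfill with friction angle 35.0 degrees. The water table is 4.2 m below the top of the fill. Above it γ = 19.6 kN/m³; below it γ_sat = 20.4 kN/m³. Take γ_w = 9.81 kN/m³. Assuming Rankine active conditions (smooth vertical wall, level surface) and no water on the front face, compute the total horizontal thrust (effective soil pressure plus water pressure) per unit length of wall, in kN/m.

203 kN/m

K_a = tan²(45° − φ/2) = 0.2710.
γ' = 20.4 − 9.81 = 10.59 kN/m³. Depth below WT = 3.5 m.
σ'_h at WT = K_a γ d_w = 22.31 kPa; at base = 22.31 + K_a γ' × 3.5 = 32.35 kPa.
P₁ (0–4.2 m) = ½×22.31×4.2 = 46.85. P₂ (4.2–7.7 m) = ½(22.31+32.35)×3.5 = 95.66.
P_w = ½ γ_w h₂² = 0.5×9.81×3.5² = 60.09. Total = 46.85+95.66+60.09 = 202.6 kN/m.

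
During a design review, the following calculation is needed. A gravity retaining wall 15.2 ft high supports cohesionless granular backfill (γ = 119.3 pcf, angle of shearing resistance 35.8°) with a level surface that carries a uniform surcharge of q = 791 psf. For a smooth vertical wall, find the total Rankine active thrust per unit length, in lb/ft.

6760 lb/ft

K_a = tan²(45° − φ/2) = 0.2619.
Soil triangle: ½ K_a γ H² = 0.5×0.2619×119.3×15.2² = 3609 lb/ft.
Surcharge rectangle: K_a q H = 0.2619×791×15.2 = 3148 lb/ft.
Total = 3609 + 3148 = 6757 lb/ft.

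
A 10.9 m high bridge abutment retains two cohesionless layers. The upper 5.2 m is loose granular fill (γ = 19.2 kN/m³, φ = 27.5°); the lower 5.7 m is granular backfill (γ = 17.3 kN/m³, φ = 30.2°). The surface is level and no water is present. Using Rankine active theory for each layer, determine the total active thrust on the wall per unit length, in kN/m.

377 kN/m

K_a1 = tan²(45°−27.5°/2) = 0.3682; K_a2 = tan²(45°−30.2°/2) = 0.3307.
Layer 1: σ at base = K_a1 γ₁ h₁ = 36.76 kPa; P₁ = ½×36.76×5.2 = 95.59.
Layer 2: σ_v at top = γ₁h₁ = 99.84; σ_h top = K_a2×99.84 = 33.01; σ_h base = K_a2×(99.84+17.3×5.7) = 65.62.
P₂ = ½(33.01+65.62)×5.7 = 281.1. Total P_a = 95.59+281.1 = 376.7 kN/m.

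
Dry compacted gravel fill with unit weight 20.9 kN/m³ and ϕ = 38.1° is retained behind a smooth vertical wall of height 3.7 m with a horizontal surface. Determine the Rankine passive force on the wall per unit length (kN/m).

K_p = tan²(45° + φ/2) = 4.222.
P_p = ½ K_p γ H² = 0.5 × 4.222 × 20.9 × 3.7² = 604.1 kN/m.

604 kN/m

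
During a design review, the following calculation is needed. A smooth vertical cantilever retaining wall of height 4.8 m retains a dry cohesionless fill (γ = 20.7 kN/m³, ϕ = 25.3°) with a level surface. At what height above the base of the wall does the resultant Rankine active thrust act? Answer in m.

1.60 m

K_a = 0.4012.
The pressure distribution is triangular, so the resultant acts at H/3 above the base = 4.8/3 = 1.600 m.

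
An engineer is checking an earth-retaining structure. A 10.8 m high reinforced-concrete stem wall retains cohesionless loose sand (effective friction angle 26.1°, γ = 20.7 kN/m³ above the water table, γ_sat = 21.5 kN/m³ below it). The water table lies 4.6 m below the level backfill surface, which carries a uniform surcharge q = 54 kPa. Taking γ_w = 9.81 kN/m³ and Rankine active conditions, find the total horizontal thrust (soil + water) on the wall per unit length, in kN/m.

K_a = tan²(45° − φ/2) = 0.3889.
γ' = 21.5 − 9.81 = 11.69 kN/m³. h₂ = H − d_w = 6.2 m.
σ'_h: at surface K_a·q = 21.00; at WT K_a(q+γd_w) = 58.04; at base K_a(q+γd_w+γ'h₂) = 86.23 kPa.
P₁ = ½(21.00+58.04)×4.6 = 181.8; P₂ = ½(58.04+86.23)×6.2 = 447.2; P_w = ½γ_w h₂² = 188.5.
Total = 181.8+447.2+188.5 = 817.6 kN/m.

818 kN/m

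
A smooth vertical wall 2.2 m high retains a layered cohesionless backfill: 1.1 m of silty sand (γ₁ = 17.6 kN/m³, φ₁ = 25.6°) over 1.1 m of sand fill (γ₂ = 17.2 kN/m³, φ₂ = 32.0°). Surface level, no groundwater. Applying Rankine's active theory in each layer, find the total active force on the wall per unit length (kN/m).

K_a1 = tan²(45°−25.6°/2) = 0.3966; K_a2 = tan²(45°−32.0°/2) = 0.3073.
Layer 1: σ at base = K_a1 γ₁ h₁ = 7.677 kPa; P₁ = ½×7.677×1.1 = 4.223.
Layer 2: σ_v at top = γ₁h₁ = 19.36; σ_h top = K_a2×19.36 = 5.949; σ_h base = K_a2×(19.36+17.2×1.1) = 11.76.
P₂ = ½(5.949+11.76)×1.1 = 9.741. Total P_a = 4.223+9.741 = 13.96 kN/m.

14.0 kN/m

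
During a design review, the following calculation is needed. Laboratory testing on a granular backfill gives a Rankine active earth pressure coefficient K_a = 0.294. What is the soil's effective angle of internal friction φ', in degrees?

K_a = tan²(45° − φ/2) ⇒ 45° − φ/2 = arctan(√0.294) = 28.47°.
φ = 2(45° − 28.47°) = 33.07°.

33.1°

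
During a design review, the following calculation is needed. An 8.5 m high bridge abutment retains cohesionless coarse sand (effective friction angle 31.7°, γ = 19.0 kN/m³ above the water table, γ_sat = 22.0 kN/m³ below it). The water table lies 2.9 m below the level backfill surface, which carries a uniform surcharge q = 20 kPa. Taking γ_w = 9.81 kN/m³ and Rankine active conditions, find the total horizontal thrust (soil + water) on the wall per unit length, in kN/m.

387 kN/m

K_a = tan²(45° − φ/2) = 0.3111.
γ' = 22.0 − 9.81 = 12.19 kN/m³. h₂ = H − d_w = 5.6 m.
σ'_h: at surface K_a·q = 6.221; at WT K_a(q+γd_w) = 23.36; at base K_a(q+γd_w+γ'h₂) = 44.60 kPa.
P₁ = ½(6.221+23.36)×2.9 = 42.89; P₂ = ½(23.36+44.60)×5.6 = 190.3; P_w = ½γ_w h₂² = 153.8.
Total = 42.89+190.3+153.8 = 387.0 kN/m.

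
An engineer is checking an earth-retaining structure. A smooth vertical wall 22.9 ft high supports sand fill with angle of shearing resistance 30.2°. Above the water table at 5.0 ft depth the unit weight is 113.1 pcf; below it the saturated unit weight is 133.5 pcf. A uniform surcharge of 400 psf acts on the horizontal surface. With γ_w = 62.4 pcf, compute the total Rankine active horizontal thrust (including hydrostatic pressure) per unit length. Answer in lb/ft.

K_a = tan²(45° − φ/2) = 0.3307.
γ' = 133.5 − 62.4 = 71.10 pcf. h₂ = H − d_w = 17.9 ft.
σ'_h: at surface K_a·q = 132.3; at WT K_a(q+γd_w) = 319.2; at base K_a(q+γd_w+γ'h₂) = 740.1 psf.
P₁ = ½(132.3+319.2)×5.0 = 1129; P₂ = ½(319.2+740.1)×17.9 = 9481; P_w = ½γ_w h₂² = 9997.
Total = 1129+9481+9997 = 20610 lb/ft.

20600 lb/ft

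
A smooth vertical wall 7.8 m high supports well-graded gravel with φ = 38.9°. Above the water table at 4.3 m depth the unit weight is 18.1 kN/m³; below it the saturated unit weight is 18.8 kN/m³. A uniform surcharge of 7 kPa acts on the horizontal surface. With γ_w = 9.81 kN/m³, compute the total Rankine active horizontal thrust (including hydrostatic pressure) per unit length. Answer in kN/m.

K_a = tan²(45° − φ/2) = 0.2285.
γ' = 18.8 − 9.81 = 8.990 kN/m³. h₂ = H − d_w = 3.5 m.
σ'_h: at surface K_a·q = 1.600; at WT K_a(q+γd_w) = 19.39; at base K_a(q+γd_w+γ'h₂) = 26.58 kPa.
P₁ = ½(1.600+19.39)×4.3 = 45.12; P₂ = ½(19.39+26.58)×3.5 = 80.44; P_w = ½γ_w h₂² = 60.09.
Total = 45.12+80.44+60.09 = 185.6 kN/m.

186 kN/m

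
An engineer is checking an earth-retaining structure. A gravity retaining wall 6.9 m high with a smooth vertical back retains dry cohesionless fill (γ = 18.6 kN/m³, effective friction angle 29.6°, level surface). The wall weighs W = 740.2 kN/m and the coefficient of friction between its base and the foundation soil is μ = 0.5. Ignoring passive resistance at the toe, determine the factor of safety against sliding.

2.47

K_a = tan²(45° − 29.6°/2) = 0.3387.
P_a = ½K_aγH² = 0.5×0.3387×18.6×6.9² = 150.0 kN/m, acting at H/3 = 2.300 m above the base.
FS_sliding = μW / P_a = 0.5×740.2 / 150.0 = 2.468.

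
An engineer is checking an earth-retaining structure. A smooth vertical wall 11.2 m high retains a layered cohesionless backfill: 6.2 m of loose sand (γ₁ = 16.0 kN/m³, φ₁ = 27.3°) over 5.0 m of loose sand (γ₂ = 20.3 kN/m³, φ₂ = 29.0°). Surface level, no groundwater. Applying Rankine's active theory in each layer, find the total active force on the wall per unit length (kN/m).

K_a1 = tan²(45°−27.3°/2) = 0.3711; K_a2 = tan²(45°−29.0°/2) = 0.3470.
Layer 1: σ at base = K_a1 γ₁ h₁ = 36.82 kPa; P₁ = ½×36.82×6.2 = 114.1.
Layer 2: σ_v at top = γ₁h₁ = 99.20; σ_h top = K_a2×99.20 = 34.42; σ_h base = K_a2×(99.20+20.3×5.0) = 69.64.
P₂ = ½(34.42+69.64)×5.0 = 260.1. Total P_a = 114.1+260.1 = 374.3 kN/m.

374 kN/m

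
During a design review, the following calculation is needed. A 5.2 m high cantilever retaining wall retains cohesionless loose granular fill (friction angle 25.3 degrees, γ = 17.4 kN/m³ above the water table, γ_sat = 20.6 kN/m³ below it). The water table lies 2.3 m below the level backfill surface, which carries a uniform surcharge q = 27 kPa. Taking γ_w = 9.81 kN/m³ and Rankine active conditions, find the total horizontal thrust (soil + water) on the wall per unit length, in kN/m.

K_a = tan²(45° − φ/2) = 0.4012.
γ' = 20.6 − 9.81 = 10.79 kN/m³. h₂ = H − d_w = 2.9 m.
σ'_h: at surface K_a·q = 10.83; at WT K_a(q+γd_w) = 26.89; at base K_a(q+γd_w+γ'h₂) = 39.44 kPa.
P₁ = ½(10.83+26.89)×2.3 = 43.38; P₂ = ½(26.89+39.44)×2.9 = 96.18; P_w = ½γ_w h₂² = 41.25.
Total = 43.38+96.18+41.25 = 180.8 kN/m.

181 kN/m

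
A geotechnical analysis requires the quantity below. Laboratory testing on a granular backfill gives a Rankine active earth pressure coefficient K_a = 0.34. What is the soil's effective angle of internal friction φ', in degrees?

K_a = tan²(45° − φ/2) ⇒ 45° − φ/2 = arctan(√0.34) = 30.25°.
φ = 2(45° − 30.25°) = 29.51°.

29.5°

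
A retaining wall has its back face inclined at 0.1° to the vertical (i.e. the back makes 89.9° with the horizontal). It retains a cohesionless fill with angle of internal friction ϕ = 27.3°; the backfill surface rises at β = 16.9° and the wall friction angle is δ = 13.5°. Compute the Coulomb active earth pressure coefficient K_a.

0.443

K_a = sin²(α+φ) / [sin²α · sin(α−δ) · (1 + √{sin(φ+δ)sin(φ−β) / (sin(α−δ)sin(α+β))})²].
With α = 89.9°, φ = 27.3°, δ = 13.5°, β = 16.9°: K_a = 0.4426.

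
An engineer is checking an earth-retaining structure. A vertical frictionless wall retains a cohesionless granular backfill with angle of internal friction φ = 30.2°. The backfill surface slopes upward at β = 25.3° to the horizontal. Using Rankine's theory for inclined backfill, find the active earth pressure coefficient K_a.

K_a = cos β · (cos β − √(cos²β − cos²φ)) / (cos β + √(cos²β − cos²φ)).
cos β = 0.9041, cos φ = 0.8643, √(cos²β − cos²φ) = 0.2653.
K_a = 0.9041 × (0.9041 − 0.2653)/(0.9041 + 0.2653) = 0.4938.

0.494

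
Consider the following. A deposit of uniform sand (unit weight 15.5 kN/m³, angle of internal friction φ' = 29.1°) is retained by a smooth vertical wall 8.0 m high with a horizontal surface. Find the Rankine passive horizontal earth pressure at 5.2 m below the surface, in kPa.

233 kPa

K_p = (1 + sin φ)/(1 − sin φ) = 2.894.
σ_h = K_p γ z = 2.894 × 15.5 × 5.2 = 233.2 kPa.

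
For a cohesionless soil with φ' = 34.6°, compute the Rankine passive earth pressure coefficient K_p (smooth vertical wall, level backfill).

3.63

K_p = (1 + sin φ)/(1 − sin φ) = tan²(45° + 34.6°/2) = 3.628.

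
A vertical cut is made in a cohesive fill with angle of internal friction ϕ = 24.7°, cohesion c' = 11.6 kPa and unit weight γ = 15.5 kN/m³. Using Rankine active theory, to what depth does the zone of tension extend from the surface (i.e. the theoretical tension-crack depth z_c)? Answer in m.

2.34 m

K_a = tan²(45° − 24.7°/2) = 0.4106; √K_a = 0.6408.
The active pressure is zero where K_a γ z = 2c√K_a, so z_c = 2c/(γ√K_a) = 2×11.6/(15.5×0.6408) = 2.336 m.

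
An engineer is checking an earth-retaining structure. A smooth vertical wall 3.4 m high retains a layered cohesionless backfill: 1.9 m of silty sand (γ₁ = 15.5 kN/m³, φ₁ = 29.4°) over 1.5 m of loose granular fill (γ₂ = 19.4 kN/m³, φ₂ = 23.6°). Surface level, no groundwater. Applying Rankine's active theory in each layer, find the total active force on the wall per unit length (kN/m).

K_a1 = tan²(45°−29.4°/2) = 0.3415; K_a2 = tan²(45°−23.6°/2) = 0.4282.
Layer 1: σ at base = K_a1 γ₁ h₁ = 10.06 kPa; P₁ = ½×10.06×1.9 = 9.553.
Layer 2: σ_v at top = γ₁h₁ = 29.45; σ_h top = K_a2×29.45 = 12.61; σ_h base = K_a2×(29.45+19.4×1.5) = 25.07.
P₂ = ½(12.61+25.07)×1.5 = 28.26. Total P_a = 9.553+28.26 = 37.82 kN/m.

37.8 kN/m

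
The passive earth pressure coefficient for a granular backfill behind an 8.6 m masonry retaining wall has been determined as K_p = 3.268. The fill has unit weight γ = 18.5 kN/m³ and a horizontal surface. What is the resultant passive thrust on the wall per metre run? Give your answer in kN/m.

P = ½ K_p γ H² = 0.5 × 3.268 × 18.5 × 8.6² = 2236 kN/m.

2240 kN/m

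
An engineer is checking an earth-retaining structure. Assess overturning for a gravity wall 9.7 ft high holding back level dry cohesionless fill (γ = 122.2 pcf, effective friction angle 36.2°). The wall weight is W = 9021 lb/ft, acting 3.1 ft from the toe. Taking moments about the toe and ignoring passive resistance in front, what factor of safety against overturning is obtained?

K_a = tan²(45° − 36.2°/2) = 0.2574.
P_a = ½K_aγH² = 0.5×0.2574×122.2×9.7² = 1480 lb/ft, acting at H/3 = 3.233 ft above the base.
Overturning moment M_o = P_a × H/3 = 1480 × 3.233 = 4784.
Resisting moment M_r = W × 3.1 = 9021 × 3.1 = 27970.
FS_overturning = M_r/M_o = 27970/4784 = 5.845.

5.85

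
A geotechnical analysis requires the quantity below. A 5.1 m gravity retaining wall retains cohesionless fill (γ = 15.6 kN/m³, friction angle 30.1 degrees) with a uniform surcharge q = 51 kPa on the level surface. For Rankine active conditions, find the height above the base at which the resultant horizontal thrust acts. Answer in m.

K_a = 0.3320.
Triangular part P₁ = ½K_aγH² = 67.35 at H/3 = 1.700 m; rectangular part P₂ = K_a q H = 86.35 at H/2 = 2.550 m.
ȳ = (P₁·1.700 + P₂·2.550)/(P₁+P₂) = 2.178 m.

2.18 m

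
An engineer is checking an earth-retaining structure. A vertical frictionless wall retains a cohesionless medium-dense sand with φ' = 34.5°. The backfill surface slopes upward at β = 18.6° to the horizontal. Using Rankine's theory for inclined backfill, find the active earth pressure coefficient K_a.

0.321

K_a = cos β · (cos β − √(cos²β − cos²φ)) / (cos β + √(cos²β − cos²φ)).
cos β = 0.9478, cos φ = 0.8241, √(cos²β − cos²φ) = 0.4681.
K_a = 0.9478 × (0.9478 − 0.4681)/(0.9478 + 0.4681) = 0.3211.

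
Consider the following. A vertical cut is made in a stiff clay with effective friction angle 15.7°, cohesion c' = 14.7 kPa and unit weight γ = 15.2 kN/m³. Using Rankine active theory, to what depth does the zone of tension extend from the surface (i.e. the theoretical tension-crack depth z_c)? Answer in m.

2.55 m

K_a = tan²(45° − 15.7°/2) = 0.5741; √K_a = 0.7577.
The active pressure is zero where K_a γ z = 2c√K_a, so z_c = 2c/(γ√K_a) = 2×14.7/(15.2×0.7577) = 2.553 m.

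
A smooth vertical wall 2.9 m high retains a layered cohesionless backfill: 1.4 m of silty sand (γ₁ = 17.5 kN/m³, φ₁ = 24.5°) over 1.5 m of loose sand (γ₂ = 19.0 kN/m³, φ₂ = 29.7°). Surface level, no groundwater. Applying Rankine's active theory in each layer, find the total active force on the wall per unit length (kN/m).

26.7 kN/m

K_a1 = tan²(45°−24.5°/2) = 0.4137; K_a2 = tan²(45°−29.7°/2) = 0.3374.
Layer 1: σ at base = K_a1 γ₁ h₁ = 10.14 kPa; P₁ = ½×10.14×1.4 = 7.096.
Layer 2: σ_v at top = γ₁h₁ = 24.50; σ_h top = K_a2×24.50 = 8.266; σ_h base = K_a2×(24.50+19.0×1.5) = 17.88.
P₂ = ½(8.266+17.88)×1.5 = 19.61. Total P_a = 7.096+19.61 = 26.71 kN/m.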